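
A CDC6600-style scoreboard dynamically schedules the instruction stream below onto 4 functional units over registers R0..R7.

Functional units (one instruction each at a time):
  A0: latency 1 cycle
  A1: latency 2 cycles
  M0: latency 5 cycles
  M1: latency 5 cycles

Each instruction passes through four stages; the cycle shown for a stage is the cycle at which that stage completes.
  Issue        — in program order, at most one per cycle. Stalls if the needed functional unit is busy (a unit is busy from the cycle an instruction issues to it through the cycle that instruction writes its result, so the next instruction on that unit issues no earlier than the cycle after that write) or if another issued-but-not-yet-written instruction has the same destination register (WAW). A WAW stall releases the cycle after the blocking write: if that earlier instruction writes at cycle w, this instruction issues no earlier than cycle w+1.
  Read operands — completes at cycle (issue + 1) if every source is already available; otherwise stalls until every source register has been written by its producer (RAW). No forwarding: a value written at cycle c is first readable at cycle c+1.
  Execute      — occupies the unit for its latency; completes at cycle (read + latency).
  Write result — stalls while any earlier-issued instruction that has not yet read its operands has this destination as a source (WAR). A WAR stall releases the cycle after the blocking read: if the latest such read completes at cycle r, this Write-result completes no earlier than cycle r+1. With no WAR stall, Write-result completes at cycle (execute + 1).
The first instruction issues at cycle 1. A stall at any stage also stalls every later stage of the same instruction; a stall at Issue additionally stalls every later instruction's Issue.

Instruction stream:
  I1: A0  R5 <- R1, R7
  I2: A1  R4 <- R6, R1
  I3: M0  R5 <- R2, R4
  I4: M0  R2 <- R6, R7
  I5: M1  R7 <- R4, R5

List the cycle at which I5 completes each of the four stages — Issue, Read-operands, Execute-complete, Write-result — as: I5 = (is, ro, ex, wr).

I5 = (15, 16, 21, 22)

t=1  I1 issues→A0
t=2  I1 reads, I2 issues→A1
t=3  I1 exec-done, I2 reads
t=4  I1 writes R5
t=5  I2 exec-done, I3 issues→M0
t=6  I2 writes R4
t=7  I3 reads
t=12  I3 exec-done
t=13  I3 writes R5
t=14  I4 issues→M0
t=15  I4 reads, I5 issues→M1
t=16  I5 reads
t=20  I4 exec-done
t=21  I4 writes R2, I5 exec-done
t=22  I5 writes R7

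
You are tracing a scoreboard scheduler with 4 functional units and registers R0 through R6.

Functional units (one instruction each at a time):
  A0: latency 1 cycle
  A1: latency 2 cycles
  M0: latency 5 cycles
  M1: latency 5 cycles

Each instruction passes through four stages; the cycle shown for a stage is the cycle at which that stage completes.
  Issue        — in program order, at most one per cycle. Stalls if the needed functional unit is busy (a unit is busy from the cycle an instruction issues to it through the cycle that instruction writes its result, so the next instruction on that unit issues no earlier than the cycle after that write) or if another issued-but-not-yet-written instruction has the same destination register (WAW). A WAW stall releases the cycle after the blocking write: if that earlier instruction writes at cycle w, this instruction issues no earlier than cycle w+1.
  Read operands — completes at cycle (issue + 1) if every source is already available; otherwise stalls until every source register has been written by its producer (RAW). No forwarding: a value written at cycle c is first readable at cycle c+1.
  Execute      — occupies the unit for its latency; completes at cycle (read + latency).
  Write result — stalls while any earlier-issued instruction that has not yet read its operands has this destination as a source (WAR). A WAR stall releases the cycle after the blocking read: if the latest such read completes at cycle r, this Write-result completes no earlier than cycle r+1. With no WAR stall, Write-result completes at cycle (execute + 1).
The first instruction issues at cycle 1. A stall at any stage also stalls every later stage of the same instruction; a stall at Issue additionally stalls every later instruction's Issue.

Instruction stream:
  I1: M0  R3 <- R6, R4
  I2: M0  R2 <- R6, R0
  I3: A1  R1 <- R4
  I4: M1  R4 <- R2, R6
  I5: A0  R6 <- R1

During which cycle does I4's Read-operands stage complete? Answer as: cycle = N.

1) issue 1, read 2, done 7, write 8
2) issue 9, read 10, done 15, write 16  <struct: M0 busy until I1 writes@8>
3) issue 10, read 11, done 13, write 14
4) issue 11, read 17, done 22, write 23  <RAW R2: wait I2 write@16>
5) issue 12, read 15, done 16, write 18  <RAW R1: wait I3 write@14 / WAR R6: wait I4 read@17>

cycle = 17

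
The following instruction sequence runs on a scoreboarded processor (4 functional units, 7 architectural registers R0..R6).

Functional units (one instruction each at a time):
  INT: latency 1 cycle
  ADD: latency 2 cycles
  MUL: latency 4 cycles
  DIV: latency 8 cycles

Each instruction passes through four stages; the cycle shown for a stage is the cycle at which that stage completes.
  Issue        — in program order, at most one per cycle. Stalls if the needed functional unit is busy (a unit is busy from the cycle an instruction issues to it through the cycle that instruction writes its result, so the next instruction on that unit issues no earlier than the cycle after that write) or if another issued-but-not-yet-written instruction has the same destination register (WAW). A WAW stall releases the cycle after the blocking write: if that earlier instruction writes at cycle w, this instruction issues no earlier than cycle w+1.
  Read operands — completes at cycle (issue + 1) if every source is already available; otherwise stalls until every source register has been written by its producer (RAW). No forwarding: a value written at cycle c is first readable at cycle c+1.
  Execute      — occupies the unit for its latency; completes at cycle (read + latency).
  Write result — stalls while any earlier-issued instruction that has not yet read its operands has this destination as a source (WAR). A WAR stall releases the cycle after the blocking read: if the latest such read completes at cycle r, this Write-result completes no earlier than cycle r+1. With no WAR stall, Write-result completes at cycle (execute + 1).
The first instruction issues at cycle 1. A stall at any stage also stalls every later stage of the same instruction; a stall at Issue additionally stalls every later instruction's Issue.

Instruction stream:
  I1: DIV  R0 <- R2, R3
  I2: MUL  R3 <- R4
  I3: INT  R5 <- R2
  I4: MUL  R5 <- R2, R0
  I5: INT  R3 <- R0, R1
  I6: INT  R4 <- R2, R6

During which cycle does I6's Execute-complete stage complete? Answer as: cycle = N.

I1  is:1  ro:2  ex:10  wr:11
I2  is:2  ro:3  ex:7  wr:8
I3  is:3  ro:4  ex:5  wr:6
I4  is:9  ro:12  ex:16  wr:17  — struct: MUL busy until I2 writes@8, RAW R0: wait I1 write@11
I5  is:10  ro:12  ex:13  wr:14  — RAW R0: wait I1 write@11
I6  is:15  ro:16  ex:17  wr:18  — struct: INT busy until I5 writes@14

cycle = 17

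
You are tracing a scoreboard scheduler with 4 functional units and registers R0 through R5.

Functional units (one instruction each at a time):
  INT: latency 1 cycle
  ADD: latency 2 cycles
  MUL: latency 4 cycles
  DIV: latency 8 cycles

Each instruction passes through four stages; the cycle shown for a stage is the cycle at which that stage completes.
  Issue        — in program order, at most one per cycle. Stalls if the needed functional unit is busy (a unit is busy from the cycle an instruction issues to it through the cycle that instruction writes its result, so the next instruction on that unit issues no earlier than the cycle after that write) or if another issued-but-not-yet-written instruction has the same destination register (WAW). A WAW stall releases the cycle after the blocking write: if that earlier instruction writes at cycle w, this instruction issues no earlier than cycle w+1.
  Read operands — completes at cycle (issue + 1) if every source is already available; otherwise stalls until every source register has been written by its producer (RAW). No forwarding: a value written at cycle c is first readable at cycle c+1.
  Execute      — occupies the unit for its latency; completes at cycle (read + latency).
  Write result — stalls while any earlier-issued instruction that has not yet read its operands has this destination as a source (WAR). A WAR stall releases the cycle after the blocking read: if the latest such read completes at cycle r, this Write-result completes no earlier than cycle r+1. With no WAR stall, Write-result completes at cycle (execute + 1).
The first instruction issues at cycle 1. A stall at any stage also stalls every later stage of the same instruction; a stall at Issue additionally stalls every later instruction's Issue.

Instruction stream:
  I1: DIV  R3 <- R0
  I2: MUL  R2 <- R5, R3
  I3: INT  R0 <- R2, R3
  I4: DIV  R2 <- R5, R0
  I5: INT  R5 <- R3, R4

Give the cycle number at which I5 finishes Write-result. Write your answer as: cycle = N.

cycle = 24

I1 -> (1, 2, 10, 11)
I2 -> (2, 12, 16, 17)  // RAW R3: wait I1 write@11
I3 -> (3, 18, 19, 20)  // RAW R2: wait I2 write@17
I4 -> (18, 21, 29, 30)  // WAW R2: wait I2 write@17, RAW R0: wait I3 write@20
I5 -> (21, 22, 23, 24)  // struct: INT busy until I3 writes@20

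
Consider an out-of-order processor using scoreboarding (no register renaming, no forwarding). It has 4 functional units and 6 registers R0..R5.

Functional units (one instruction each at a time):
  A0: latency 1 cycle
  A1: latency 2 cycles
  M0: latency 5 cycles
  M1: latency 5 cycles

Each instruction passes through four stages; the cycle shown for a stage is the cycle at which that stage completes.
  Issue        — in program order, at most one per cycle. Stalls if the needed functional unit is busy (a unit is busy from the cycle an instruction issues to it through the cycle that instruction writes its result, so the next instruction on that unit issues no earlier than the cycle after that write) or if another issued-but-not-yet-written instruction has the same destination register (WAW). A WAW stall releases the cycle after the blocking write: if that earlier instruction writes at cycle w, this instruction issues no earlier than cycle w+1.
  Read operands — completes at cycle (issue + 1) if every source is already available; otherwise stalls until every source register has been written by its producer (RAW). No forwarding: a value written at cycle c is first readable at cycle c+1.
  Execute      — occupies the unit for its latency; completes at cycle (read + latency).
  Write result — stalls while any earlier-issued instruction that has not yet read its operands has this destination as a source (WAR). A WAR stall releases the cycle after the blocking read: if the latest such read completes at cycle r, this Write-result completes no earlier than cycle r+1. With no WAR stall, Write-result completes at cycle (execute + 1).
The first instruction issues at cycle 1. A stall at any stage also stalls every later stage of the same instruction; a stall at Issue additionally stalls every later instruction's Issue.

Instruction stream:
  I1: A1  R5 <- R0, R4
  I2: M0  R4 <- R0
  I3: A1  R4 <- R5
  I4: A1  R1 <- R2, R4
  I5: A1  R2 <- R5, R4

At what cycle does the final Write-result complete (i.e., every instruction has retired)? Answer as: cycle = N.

[1] I1 dispatched to A1
[2] I1 operands ready · I2 dispatched to M0
[3] I2 operands ready
[4] I1 complete
[5] R5←I1
[8] I2 complete
[9] R4←I2
[10] I3 dispatched to A1
[11] I3 operands ready
[13] I3 complete
[14] R4←I3
[15] I4 dispatched to A1
[16] I4 operands ready
[18] I4 complete
[19] R1←I4
[20] I5 dispatched to A1
[21] I5 operands ready
[23] I5 complete
[24] R2←I5

cycle = 24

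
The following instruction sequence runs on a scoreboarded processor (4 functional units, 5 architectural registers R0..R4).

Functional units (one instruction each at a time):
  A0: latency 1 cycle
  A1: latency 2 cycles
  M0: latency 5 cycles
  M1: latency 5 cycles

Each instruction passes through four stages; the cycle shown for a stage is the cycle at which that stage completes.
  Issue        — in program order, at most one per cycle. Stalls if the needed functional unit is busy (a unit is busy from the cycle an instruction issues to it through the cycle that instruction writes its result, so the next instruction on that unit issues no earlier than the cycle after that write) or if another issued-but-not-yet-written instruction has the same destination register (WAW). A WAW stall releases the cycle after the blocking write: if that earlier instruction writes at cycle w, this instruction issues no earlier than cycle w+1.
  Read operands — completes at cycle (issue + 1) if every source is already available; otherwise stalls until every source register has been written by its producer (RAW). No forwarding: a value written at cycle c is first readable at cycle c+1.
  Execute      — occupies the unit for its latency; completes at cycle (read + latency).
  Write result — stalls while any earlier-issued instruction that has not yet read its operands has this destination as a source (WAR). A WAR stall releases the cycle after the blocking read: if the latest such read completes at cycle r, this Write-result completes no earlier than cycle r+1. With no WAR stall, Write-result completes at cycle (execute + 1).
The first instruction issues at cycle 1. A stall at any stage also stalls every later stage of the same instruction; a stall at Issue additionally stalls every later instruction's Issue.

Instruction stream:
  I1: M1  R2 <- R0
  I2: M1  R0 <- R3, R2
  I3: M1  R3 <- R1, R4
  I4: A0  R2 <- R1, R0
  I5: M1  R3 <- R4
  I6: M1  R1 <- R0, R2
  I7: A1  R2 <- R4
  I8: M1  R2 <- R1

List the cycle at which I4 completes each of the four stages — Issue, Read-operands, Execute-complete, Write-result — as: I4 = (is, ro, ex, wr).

I4 = (18, 19, 20, 21)

c1: I1 issues→M1
c2: I1 reads
c7: I1 exec-done
c8: I1 writes R2
c9: I2 issues→M1
c10: I2 reads
c15: I2 exec-done
c16: I2 writes R0
c17: I3 issues→M1
c18: I3 reads, I4 issues→A0
c19: I4 reads
c20: I4 exec-done
c21: I4 writes R2
c23: I3 exec-done
c24: I3 writes R3
c25: I5 issues→M1
c26: I5 reads
c31: I5 exec-done
c32: I5 writes R3
c33: I6 issues→M1
c34: I6 reads, I7 issues→A1
c35: I7 reads
c37: I7 exec-done
c38: I7 writes R2
c39: I6 exec-done
c40: I6 writes R1
c41: I8 issues→M1
c42: I8 reads
c47: I8 exec-done
c48: I8 writes R2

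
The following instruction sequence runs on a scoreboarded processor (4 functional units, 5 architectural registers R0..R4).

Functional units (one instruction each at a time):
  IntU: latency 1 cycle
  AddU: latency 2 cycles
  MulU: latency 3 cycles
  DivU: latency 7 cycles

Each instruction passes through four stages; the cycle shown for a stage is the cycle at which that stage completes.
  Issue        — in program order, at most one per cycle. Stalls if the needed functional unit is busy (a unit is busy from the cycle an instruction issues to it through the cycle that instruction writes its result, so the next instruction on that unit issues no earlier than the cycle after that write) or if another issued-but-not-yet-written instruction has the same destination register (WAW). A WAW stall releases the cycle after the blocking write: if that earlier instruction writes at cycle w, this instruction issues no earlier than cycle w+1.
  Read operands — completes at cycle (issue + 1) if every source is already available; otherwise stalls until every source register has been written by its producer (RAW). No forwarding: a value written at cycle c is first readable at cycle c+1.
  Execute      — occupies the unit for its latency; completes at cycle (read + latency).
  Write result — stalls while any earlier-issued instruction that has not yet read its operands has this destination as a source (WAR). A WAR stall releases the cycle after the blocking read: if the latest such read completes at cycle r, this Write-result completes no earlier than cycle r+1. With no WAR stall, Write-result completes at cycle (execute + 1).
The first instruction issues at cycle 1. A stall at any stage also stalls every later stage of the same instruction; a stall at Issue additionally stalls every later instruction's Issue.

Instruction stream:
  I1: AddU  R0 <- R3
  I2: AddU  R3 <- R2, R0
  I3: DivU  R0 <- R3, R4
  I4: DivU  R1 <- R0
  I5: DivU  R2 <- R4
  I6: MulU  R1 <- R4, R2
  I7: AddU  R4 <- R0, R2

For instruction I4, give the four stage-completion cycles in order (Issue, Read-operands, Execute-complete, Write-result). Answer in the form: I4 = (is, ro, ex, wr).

I1  is:1  ro:2  ex:4  wr:5
I2  is:6  ro:7  ex:9  wr:10  — struct: AddU busy until I1 writes@5
I3  is:7  ro:11  ex:18  wr:19  — RAW R3: wait I2 write@10
I4  is:20  ro:21  ex:28  wr:29  — struct: DivU busy until I3 writes@19
I5  is:30  ro:31  ex:38  wr:39  — struct: DivU busy until I4 writes@29
I6  is:31  ro:40  ex:43  wr:44  — RAW R2: wait I5 write@39
I7  is:32  ro:40  ex:42  wr:43  — RAW R2: wait I5 write@39

I4 = (20, 21, 28, 29)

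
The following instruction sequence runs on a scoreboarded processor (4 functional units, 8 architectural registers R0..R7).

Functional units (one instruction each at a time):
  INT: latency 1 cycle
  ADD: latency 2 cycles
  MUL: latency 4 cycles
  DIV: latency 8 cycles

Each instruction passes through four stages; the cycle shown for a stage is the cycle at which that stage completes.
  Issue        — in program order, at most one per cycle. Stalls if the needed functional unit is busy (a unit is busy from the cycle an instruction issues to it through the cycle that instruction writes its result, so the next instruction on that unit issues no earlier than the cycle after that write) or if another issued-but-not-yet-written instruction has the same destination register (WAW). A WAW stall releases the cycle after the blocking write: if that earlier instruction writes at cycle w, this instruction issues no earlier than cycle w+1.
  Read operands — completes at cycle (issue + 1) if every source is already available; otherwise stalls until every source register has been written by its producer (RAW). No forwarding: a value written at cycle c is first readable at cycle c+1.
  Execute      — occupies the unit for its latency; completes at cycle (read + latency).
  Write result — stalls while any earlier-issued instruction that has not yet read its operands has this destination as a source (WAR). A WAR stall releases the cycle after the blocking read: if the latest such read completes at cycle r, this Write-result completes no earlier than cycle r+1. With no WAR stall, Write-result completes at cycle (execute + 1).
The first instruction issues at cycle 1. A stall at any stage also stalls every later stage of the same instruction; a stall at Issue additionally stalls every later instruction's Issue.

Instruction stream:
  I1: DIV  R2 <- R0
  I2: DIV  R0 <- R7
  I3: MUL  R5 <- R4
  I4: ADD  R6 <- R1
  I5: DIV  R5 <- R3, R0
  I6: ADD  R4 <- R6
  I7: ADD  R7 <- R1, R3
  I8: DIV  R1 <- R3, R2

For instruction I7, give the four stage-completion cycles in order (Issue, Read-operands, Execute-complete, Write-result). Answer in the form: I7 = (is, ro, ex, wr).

I7 = (29, 30, 32, 33)

c1: I1 issues→DIV
c2: I1 reads
c10: I1 exec-done
c11: I1 writes R2
c12: I2 issues→DIV
c13: I2 reads, I3 issues→MUL
c14: I3 reads, I4 issues→ADD
c15: I4 reads
c17: I4 exec-done
c18: I3 exec-done, I4 writes R6
c19: I3 writes R5
c21: I2 exec-done
c22: I2 writes R0
c23: I5 issues→DIV
c24: I5 reads, I6 issues→ADD
c25: I6 reads
c27: I6 exec-done
c28: I6 writes R4
c29: I7 issues→ADD
c30: I7 reads
c32: I5 exec-done, I7 exec-done
c33: I5 writes R5, I7 writes R7
c34: I8 issues→DIV
c35: I8 reads
c43: I8 exec-done
c44: I8 writes R1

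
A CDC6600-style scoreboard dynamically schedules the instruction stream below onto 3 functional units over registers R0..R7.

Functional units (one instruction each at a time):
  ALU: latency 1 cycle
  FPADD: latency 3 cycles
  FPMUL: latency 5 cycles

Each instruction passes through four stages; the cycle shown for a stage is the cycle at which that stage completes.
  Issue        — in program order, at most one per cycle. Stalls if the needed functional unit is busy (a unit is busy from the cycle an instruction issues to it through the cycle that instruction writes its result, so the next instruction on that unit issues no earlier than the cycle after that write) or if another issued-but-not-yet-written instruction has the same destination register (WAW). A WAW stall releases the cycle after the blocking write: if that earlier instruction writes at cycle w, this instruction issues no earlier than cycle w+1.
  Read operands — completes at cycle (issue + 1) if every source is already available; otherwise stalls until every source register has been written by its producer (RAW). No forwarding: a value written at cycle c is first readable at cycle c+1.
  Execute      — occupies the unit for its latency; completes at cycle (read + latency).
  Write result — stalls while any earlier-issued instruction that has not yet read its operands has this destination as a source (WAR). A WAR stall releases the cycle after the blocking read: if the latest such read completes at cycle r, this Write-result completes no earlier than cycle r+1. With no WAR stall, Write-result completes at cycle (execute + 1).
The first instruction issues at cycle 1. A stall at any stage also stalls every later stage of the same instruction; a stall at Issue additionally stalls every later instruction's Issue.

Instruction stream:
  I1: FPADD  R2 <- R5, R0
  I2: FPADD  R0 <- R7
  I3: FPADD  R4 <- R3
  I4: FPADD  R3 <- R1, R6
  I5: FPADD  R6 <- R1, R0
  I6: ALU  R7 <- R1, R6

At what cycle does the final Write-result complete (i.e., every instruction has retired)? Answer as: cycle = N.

cycle = 33

[I1] 1/2/5/6
[I2] 7/8/11/12  (struct: FPADD busy until I1 writes@6)
[I3] 13/14/17/18  (struct: FPADD busy until I2 writes@12)
[I4] 19/20/23/24  (struct: FPADD busy until I3 writes@18)
[I5] 25/26/29/30  (struct: FPADD busy until I4 writes@24)
[I6] 26/31/32/33  (RAW R6: wait I5 write@30)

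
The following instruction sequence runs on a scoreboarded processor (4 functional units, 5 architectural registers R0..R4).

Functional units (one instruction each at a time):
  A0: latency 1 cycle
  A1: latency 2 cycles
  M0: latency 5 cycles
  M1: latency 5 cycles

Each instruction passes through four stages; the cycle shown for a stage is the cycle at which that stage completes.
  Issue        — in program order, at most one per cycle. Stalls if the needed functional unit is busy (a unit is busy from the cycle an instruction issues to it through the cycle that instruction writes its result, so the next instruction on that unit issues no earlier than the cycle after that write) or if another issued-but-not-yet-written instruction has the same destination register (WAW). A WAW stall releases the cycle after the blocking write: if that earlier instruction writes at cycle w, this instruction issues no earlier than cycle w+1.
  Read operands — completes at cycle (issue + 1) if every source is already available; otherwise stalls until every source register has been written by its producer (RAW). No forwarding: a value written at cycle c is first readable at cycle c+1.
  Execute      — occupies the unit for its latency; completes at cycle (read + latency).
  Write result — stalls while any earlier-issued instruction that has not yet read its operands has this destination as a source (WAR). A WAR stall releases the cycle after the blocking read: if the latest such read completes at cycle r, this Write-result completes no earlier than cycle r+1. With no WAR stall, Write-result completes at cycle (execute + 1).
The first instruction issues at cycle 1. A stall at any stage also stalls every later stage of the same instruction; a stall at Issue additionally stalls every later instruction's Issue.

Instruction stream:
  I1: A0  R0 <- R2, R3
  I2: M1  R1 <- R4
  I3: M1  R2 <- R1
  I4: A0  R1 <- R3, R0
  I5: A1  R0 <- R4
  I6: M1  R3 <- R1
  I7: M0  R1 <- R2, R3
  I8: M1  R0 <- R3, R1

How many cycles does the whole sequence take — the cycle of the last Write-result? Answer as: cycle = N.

1) issue 1, read 2, done 3, write 4
2) issue 2, read 3, done 8, write 9
3) issue 10, read 11, done 16, write 17  <struct: M1 busy until I2 writes@9>
4) issue 11, read 12, done 13, write 14
5) issue 12, read 13, done 15, write 16
6) issue 18, read 19, done 24, write 25  <struct: M1 busy until I3 writes@17>
7) issue 19, read 26, done 31, write 32  <RAW R3: wait I6 write@25>
8) issue 26, read 33, done 38, write 39  <struct: M1 busy until I6 writes@25 / RAW R1: wait I7 write@32>

cycle = 39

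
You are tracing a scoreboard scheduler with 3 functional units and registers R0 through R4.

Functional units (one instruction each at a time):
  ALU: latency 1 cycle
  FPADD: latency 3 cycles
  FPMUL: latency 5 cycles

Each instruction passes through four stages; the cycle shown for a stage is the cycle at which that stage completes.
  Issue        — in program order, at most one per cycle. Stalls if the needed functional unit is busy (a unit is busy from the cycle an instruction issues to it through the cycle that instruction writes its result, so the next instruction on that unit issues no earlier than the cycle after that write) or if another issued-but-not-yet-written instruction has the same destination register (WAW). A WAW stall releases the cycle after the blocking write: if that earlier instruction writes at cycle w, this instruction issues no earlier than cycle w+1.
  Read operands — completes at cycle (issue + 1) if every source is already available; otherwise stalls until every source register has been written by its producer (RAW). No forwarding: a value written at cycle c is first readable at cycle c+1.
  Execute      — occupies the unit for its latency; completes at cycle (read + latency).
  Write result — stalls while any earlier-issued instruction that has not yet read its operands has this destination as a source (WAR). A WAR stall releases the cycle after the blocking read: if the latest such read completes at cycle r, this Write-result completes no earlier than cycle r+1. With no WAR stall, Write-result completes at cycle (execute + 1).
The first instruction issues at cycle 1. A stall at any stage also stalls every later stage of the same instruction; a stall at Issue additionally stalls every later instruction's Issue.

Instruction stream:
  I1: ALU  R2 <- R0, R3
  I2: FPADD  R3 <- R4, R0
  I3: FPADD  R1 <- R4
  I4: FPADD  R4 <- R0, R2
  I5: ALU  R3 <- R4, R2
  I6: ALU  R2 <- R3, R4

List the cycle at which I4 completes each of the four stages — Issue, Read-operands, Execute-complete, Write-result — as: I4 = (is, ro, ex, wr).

I4 = (14, 15, 18, 19)

cycle 1: I1 dispatched to ALU
cycle 2: I1 operands ready, I2 dispatched to FPADD
cycle 3: I1 complete, I2 operands ready
cycle 4: R2←I1
cycle 6: I2 complete
cycle 7: R3←I2
cycle 8: I3 dispatched to FPADD
cycle 9: I3 operands ready
cycle 12: I3 complete
cycle 13: R1←I3
cycle 14: I4 dispatched to FPADD
cycle 15: I4 operands ready, I5 dispatched to ALU
cycle 18: I4 complete
cycle 19: R4←I4
cycle 20: I5 operands ready
cycle 21: I5 complete
cycle 22: R3←I5
cycle 23: I6 dispatched to ALU
cycle 24: I6 operands ready
cycle 25: I6 complete
cycle 26: R2←I6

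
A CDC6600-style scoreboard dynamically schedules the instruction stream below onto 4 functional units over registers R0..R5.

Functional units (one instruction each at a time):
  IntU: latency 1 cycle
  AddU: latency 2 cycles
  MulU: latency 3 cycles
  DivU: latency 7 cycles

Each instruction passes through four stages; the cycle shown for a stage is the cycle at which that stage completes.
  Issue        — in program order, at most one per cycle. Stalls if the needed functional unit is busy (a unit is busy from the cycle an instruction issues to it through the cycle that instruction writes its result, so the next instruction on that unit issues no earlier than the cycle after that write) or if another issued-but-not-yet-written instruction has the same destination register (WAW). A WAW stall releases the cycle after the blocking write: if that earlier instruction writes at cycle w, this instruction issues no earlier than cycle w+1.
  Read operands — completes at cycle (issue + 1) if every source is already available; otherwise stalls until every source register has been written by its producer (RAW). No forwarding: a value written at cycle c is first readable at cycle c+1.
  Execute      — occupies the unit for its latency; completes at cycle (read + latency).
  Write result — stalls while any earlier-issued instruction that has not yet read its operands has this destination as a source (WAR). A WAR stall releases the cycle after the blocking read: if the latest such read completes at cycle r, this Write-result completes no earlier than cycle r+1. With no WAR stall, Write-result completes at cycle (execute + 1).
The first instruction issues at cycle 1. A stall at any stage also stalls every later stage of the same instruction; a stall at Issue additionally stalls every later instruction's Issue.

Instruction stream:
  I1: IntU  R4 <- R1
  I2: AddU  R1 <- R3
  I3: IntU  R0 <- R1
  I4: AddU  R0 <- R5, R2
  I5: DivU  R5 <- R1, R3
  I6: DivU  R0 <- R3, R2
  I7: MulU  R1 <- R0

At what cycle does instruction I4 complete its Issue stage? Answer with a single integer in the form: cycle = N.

cycle 1: I1→IntU
cycle 2: I1 RO; I2→AddU
cycle 3: I1 EX; I2 RO
cycle 4: I1 WR R4
cycle 5: I2 EX; I3→IntU
cycle 6: I2 WR R1
cycle 7: I3 RO
cycle 8: I3 EX
cycle 9: I3 WR R0
cycle 10: I4→AddU
cycle 11: I4 RO; I5→DivU
cycle 12: I5 RO
cycle 13: I4 EX
cycle 14: I4 WR R0
cycle 19: I5 EX
cycle 20: I5 WR R5
cycle 21: I6→DivU
cycle 22: I6 RO; I7→MulU
cycle 29: I6 EX
cycle 30: I6 WR R0
cycle 31: I7 RO
cycle 34: I7 EX
cycle 35: I7 WR R1

cycle = 10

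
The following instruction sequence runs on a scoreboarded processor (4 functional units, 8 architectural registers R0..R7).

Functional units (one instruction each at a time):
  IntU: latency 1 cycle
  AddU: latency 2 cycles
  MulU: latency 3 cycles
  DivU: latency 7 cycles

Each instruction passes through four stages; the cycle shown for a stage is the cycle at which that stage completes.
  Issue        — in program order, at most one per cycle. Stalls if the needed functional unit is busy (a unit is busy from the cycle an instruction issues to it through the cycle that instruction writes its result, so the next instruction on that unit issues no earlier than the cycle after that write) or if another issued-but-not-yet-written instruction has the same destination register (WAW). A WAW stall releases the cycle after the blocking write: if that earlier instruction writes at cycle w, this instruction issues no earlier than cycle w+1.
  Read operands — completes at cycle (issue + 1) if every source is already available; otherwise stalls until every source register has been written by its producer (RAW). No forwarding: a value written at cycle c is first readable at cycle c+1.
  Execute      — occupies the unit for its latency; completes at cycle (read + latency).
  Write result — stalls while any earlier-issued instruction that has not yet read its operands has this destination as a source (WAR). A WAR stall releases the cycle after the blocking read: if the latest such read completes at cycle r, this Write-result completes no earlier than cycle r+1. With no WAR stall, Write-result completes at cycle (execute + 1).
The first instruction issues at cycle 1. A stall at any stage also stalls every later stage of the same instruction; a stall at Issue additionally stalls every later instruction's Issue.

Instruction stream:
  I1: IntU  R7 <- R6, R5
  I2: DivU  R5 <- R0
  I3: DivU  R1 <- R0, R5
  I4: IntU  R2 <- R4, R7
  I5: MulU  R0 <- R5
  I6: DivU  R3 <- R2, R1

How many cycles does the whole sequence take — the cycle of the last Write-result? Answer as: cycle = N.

cycle = 31

I1  is:1  ro:2  ex:3  wr:4
I2  is:2  ro:3  ex:10  wr:11
I3  is:12  ro:13  ex:20  wr:21  — struct: DivU busy until I2 writes@11
I4  is:13  ro:14  ex:15  wr:16
I5  is:14  ro:15  ex:18  wr:19
I6  is:22  ro:23  ex:30  wr:31  — struct: DivU busy until I3 writes@21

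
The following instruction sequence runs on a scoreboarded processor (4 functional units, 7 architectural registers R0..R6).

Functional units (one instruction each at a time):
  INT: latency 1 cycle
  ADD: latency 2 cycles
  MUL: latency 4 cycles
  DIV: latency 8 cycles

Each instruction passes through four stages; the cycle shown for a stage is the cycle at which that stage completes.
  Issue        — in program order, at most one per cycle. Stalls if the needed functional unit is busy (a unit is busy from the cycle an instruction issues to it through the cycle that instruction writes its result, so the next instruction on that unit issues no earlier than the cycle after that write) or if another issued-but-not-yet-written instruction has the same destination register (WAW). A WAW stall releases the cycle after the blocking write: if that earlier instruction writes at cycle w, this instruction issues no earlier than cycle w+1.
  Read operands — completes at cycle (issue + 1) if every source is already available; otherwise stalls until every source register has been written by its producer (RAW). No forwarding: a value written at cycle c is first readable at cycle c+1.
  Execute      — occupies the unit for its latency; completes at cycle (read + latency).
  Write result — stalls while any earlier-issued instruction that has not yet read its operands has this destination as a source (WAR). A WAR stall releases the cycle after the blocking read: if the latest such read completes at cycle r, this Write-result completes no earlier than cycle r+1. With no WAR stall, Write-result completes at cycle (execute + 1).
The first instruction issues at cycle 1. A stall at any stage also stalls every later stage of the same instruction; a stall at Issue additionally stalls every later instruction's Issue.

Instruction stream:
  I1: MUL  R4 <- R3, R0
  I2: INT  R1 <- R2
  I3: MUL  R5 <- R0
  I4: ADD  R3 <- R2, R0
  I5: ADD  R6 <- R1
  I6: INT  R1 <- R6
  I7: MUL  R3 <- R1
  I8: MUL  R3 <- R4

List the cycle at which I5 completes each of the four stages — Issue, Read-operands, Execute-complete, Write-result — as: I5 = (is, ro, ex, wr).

[1] issue I1 (MUL)
[2] I1 read-ops | issue I2 (INT)
[3] I2 read-ops
[4] I2 finished on INT
[5] I2→R1
[6] I1 finished on MUL
[7] I1→R4
[8] issue I3 (MUL)
[9] I3 read-ops | issue I4 (ADD)
[10] I4 read-ops
[12] I4 finished on ADD
[13] I3 finished on MUL | I4→R3
[14] I3→R5 | issue I5 (ADD)
[15] I5 read-ops | issue I6 (INT)
[16] issue I7 (MUL)
[17] I5 finished on ADD
[18] I5→R6
[19] I6 read-ops
[20] I6 finished on INT
[21] I6→R1
[22] I7 read-ops
[26] I7 finished on MUL
[27] I7→R3
[28] issue I8 (MUL)
[29] I8 read-ops
[33] I8 finished on MUL
[34] I8→R3

I5 = (14, 15, 17, 18)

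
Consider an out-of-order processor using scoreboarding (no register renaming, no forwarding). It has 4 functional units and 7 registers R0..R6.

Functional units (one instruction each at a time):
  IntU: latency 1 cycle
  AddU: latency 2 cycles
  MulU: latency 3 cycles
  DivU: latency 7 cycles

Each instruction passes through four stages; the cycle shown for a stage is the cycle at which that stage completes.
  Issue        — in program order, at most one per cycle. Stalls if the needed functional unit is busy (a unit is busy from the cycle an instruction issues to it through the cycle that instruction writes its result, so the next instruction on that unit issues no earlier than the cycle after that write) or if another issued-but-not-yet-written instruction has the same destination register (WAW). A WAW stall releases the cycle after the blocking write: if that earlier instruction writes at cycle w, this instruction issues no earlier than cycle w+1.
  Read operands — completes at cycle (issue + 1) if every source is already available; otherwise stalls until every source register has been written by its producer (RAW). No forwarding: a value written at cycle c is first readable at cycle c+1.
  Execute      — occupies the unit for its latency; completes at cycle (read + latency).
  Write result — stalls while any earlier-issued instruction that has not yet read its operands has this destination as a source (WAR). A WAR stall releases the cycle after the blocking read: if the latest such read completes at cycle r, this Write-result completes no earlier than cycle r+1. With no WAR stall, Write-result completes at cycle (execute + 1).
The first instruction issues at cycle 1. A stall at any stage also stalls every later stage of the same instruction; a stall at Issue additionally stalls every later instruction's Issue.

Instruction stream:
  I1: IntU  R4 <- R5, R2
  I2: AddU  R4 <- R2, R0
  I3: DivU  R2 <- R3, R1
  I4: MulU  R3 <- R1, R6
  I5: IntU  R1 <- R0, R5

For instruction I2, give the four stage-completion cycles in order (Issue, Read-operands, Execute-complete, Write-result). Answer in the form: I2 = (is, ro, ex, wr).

I2 = (5, 6, 8, 9)

cycle 1: issue I1 (IntU)
cycle 2: I1 read-ops
cycle 3: I1 finished on IntU
cycle 4: I1→R4
cycle 5: issue I2 (AddU)
cycle 6: I2 read-ops, issue I3 (DivU)
cycle 7: I3 read-ops, issue I4 (MulU)
cycle 8: I2 finished on AddU, I4 read-ops, issue I5 (IntU)
cycle 9: I2→R4, I5 read-ops
cycle 10: I5 finished on IntU
cycle 11: I4 finished on MulU, I5→R1
cycle 12: I4→R3
cycle 14: I3 finished on DivU
cycle 15: I3→R2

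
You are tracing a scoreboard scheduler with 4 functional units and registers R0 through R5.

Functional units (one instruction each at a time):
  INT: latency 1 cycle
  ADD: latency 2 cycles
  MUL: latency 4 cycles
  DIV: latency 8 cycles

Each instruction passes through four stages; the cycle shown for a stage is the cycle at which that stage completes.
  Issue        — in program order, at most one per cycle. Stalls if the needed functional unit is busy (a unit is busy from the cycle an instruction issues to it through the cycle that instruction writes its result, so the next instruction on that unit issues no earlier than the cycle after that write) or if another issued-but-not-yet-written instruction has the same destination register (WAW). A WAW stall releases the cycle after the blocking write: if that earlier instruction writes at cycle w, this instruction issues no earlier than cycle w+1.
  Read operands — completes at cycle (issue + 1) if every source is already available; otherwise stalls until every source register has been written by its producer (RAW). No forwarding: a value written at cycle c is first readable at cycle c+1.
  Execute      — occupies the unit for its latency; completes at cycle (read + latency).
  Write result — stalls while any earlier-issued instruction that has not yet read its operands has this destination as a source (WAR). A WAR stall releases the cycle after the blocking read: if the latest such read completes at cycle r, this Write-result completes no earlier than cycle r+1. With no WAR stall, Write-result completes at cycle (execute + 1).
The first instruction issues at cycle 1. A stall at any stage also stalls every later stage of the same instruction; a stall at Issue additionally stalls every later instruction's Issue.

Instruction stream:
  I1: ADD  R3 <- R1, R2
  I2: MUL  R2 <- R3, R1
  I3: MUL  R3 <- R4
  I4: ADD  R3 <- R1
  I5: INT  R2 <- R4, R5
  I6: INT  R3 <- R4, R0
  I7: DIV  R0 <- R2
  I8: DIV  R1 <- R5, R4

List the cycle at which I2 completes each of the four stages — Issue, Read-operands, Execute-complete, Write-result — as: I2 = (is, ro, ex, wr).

I2 = (2, 6, 10, 11)

I1: IS=1 RO=2 EX=4 WR=5
I2: IS=2 RO=6 EX=10 WR=11  [RAW R3: wait I1 write@5]
I3: IS=12 RO=13 EX=17 WR=18  [struct: MUL busy until I2 writes@11]
I4: IS=19 RO=20 EX=22 WR=23  [WAW R3: wait I3 write@18]
I5: IS=20 RO=21 EX=22 WR=23
I6: IS=24 RO=25 EX=26 WR=27  [struct: INT busy until I5 writes@23]
I7: IS=25 RO=26 EX=34 WR=35
I8: IS=36 RO=37 EX=45 WR=46  [struct: DIV busy until I7 writes@35]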